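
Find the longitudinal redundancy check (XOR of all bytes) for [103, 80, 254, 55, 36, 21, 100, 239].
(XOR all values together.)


XOR chain: 103 ^ 80 ^ 254 ^ 55 ^ 36 ^ 21 ^ 100 ^ 239 = 68

68


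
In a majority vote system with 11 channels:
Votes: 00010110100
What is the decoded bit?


Ones: 4 out of 11
Threshold: 6

0 (4/11 voted 1)


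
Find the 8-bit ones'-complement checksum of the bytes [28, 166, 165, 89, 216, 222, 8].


Sum = 894 mod 256 = 126
Complement = 129

129


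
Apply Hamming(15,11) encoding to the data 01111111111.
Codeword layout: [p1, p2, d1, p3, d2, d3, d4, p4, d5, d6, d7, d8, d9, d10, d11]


Parity bits: p1=0, p2=0, p3=1, p4=1

000111111111111


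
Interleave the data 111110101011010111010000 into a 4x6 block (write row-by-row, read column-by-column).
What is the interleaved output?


Matrix:
  111110
  101011
  010111
  010000
Read columns: 110010111100101011100110

110010111100101011100110


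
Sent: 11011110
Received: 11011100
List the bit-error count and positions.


XOR: 00000010

1 error(s) at position(s): 6


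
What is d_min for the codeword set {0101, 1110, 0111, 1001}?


Comparing all pairs, minimum distance: 1
Can detect 0 errors, correct 0 errors

1


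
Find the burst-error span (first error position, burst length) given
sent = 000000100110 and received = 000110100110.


XOR: 000110000000

Burst at position 3, length 2


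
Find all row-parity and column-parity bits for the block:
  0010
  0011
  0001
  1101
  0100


Row parities: 10111
Column parities: 1001

Row P: 10111, Col P: 1001, Corner: 0


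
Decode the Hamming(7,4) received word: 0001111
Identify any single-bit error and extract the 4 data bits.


Syndrome = 0: no error detected

Data: 0111 (no errors)


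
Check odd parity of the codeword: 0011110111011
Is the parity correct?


Number of 1s: 9

Yes, parity is correct (9 ones)


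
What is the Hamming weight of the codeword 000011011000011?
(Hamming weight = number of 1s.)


Counting 1s in 000011011000011

6


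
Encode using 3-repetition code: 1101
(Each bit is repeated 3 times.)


Each bit -> 3 copies

111111000111


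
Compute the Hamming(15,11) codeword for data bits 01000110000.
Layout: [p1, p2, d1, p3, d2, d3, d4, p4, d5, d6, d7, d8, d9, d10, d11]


Parity bits: p1=0, p2=0, p3=1, p4=0

000110000110000


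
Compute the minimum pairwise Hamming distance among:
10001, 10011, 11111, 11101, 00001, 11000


Comparing all pairs, minimum distance: 1
Can detect 0 errors, correct 0 errors

1


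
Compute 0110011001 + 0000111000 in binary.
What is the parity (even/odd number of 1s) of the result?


0110011001 = 409
0000111000 = 56
Sum = 465 = 111010001
1s count = 5

odd parity (5 ones in 111010001)


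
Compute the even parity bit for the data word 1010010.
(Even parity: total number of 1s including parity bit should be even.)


Number of 1s in data: 3
Parity bit: 1

1


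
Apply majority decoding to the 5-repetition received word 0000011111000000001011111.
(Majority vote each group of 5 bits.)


Groups: 00000, 11111, 00000, 00010, 11111
Majority votes: 01001

01001


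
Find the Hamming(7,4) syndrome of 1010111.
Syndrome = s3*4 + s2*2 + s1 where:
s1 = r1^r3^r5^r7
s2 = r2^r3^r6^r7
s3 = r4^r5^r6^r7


s1=0, s2=1, s3=1

Syndrome = 6 (error at position 6)


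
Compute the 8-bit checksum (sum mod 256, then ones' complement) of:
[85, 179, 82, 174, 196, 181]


Sum = 897 mod 256 = 129
Complement = 126

126


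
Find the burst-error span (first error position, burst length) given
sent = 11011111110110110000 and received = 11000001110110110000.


XOR: 00011110000000000000

Burst at position 3, length 4


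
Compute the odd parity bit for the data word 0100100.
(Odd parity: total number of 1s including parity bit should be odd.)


Number of 1s in data: 2
Parity bit: 1

1


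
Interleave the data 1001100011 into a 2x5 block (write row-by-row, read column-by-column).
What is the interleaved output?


Matrix:
  10011
  00011
Read columns: 1000001111

1000001111


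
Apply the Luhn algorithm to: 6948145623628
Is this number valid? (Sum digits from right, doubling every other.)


Luhn sum = 69
69 mod 10 = 9

Invalid (Luhn sum mod 10 = 9)


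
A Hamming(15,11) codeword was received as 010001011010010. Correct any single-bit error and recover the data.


Syndrome = 0: no error detected

Data: 00101010010 (no errors)


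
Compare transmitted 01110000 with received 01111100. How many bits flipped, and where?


XOR: 00001100

2 error(s) at position(s): 4, 5


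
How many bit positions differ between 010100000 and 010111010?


XOR: 000011010
Count of 1s: 3

3


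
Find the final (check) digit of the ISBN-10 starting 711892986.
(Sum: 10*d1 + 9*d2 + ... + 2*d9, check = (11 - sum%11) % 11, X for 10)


Weighted sum: 279
279 mod 11 = 4

Check digit: 7


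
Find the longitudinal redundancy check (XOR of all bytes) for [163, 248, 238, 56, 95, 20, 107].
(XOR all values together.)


XOR chain: 163 ^ 248 ^ 238 ^ 56 ^ 95 ^ 20 ^ 107 = 173

173


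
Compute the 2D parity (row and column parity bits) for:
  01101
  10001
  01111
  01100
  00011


Row parities: 10000
Column parities: 11100

Row P: 10000, Col P: 11100, Corner: 1


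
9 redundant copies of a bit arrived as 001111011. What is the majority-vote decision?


Ones: 6 out of 9
Threshold: 5

1 (6/9 voted 1)


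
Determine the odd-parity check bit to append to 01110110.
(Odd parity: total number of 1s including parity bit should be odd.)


Number of 1s in data: 5
Parity bit: 0

0


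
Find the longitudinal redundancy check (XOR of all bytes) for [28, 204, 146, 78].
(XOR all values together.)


XOR chain: 28 ^ 204 ^ 146 ^ 78 = 12

12


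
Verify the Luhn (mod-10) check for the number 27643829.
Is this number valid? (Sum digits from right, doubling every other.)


Luhn sum = 45
45 mod 10 = 5

Invalid (Luhn sum mod 10 = 5)


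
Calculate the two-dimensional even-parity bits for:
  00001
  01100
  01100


Row parities: 100
Column parities: 00001

Row P: 100, Col P: 00001, Corner: 1


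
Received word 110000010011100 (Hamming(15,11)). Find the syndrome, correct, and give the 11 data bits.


Syndrome = 1: error at position 1

Data: 00000011100 (corrected bit 1)


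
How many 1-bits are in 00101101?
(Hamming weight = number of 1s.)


Counting 1s in 00101101

4


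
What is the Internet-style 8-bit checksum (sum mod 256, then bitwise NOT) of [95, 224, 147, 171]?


Sum = 637 mod 256 = 125
Complement = 130

130


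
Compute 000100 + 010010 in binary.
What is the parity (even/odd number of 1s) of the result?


000100 = 4
010010 = 18
Sum = 22 = 10110
1s count = 3

odd parity (3 ones in 10110)


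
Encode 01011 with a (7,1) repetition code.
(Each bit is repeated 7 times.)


Each bit -> 7 copies

00000001111111000000011111111111111


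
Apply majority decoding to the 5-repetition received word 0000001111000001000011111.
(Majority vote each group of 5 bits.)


Groups: 00000, 01111, 00000, 10000, 11111
Majority votes: 01001

01001


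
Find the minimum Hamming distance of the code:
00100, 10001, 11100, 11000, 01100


Comparing all pairs, minimum distance: 1
Can detect 0 errors, correct 0 errors

1


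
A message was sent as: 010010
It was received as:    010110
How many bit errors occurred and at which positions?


XOR: 000100

1 error(s) at position(s): 3


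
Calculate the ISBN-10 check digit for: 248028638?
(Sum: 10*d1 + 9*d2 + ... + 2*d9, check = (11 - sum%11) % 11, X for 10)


Weighted sum: 221
221 mod 11 = 1

Check digit: X


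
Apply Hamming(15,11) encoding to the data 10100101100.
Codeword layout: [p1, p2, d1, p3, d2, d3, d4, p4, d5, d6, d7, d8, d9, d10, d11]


Parity bits: p1=0, p2=1, p3=1, p4=1

011101010101100


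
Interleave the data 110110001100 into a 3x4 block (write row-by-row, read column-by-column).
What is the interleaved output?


Matrix:
  1101
  1000
  1100
Read columns: 111101000100

111101000100


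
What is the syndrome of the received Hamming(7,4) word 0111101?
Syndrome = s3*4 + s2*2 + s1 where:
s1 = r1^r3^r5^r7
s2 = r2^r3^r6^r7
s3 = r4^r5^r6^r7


s1=1, s2=1, s3=1

Syndrome = 7 (error at position 7)


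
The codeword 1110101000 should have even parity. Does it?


Number of 1s: 5

No, parity error (5 ones)


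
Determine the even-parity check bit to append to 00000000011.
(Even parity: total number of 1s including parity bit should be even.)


Number of 1s in data: 2
Parity bit: 0

0


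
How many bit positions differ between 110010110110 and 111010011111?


XOR: 001000101001
Count of 1s: 4

4


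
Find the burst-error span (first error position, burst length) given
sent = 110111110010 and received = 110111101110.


XOR: 000000011100

Burst at position 7, length 3


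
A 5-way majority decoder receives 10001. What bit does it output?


Ones: 2 out of 5
Threshold: 3

0 (2/5 voted 1)


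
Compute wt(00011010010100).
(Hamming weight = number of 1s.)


Counting 1s in 00011010010100

5


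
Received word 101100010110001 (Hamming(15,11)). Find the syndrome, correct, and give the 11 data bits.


Syndrome = 0: no error detected

Data: 10000110001 (no errors)


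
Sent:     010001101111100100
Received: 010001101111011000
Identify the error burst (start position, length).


XOR: 000000000000111100

Burst at position 12, length 4


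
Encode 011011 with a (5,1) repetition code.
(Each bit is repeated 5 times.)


Each bit -> 5 copies

000001111111111000001111111111


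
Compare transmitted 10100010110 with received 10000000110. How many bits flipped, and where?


XOR: 00100010000

2 error(s) at position(s): 2, 6


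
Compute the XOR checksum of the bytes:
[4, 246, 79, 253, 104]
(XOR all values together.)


XOR chain: 4 ^ 246 ^ 79 ^ 253 ^ 104 = 40

40


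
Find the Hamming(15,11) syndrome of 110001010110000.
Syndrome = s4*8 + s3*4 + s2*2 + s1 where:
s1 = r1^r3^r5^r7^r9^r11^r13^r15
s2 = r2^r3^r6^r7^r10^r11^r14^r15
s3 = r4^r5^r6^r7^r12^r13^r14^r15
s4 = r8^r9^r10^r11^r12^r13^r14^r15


s1=0, s2=0, s3=1, s4=1

Syndrome = 12 (error at position 12)


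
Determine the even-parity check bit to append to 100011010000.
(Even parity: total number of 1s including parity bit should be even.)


Number of 1s in data: 4
Parity bit: 0

0


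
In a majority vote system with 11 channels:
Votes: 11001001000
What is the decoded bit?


Ones: 4 out of 11
Threshold: 6

0 (4/11 voted 1)


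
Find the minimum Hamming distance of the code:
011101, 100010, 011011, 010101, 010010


Comparing all pairs, minimum distance: 1
Can detect 0 errors, correct 0 errors

1


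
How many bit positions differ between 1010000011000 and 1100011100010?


XOR: 0110011111010
Count of 1s: 8

8


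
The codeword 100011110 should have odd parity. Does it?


Number of 1s: 5

Yes, parity is correct (5 ones)


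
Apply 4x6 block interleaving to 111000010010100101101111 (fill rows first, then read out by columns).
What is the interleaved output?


Matrix:
  111000
  010010
  100101
  101111
Read columns: 101111001001001101010011

101111001001001101010011


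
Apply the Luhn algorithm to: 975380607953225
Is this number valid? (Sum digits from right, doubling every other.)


Luhn sum = 77
77 mod 10 = 7

Invalid (Luhn sum mod 10 = 7)


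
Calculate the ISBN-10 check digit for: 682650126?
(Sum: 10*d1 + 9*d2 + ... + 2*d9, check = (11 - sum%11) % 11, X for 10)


Weighted sum: 242
242 mod 11 = 0

Check digit: 0


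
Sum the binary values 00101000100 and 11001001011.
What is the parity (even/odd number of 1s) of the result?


00101000100 = 324
11001001011 = 1611
Sum = 1935 = 11110001111
1s count = 8

even parity (8 ones in 11110001111)


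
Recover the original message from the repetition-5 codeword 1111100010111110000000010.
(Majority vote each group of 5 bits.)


Groups: 11111, 00010, 11111, 00000, 00010
Majority votes: 10100

10100


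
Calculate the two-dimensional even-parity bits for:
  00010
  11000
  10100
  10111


Row parities: 1000
Column parities: 11001

Row P: 1000, Col P: 11001, Corner: 1


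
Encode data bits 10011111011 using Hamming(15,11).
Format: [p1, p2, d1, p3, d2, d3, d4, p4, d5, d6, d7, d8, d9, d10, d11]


Parity bits: p1=1, p2=0, p3=0, p4=0

101000101111011


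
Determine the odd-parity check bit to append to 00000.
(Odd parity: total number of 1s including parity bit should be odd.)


Number of 1s in data: 0
Parity bit: 1

1


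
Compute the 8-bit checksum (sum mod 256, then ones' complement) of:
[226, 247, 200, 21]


Sum = 694 mod 256 = 182
Complement = 73

73


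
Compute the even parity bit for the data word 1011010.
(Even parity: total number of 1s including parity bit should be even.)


Number of 1s in data: 4
Parity bit: 0

0


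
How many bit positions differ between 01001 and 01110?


XOR: 00111
Count of 1s: 3

3


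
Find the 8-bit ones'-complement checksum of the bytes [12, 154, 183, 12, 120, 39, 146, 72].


Sum = 738 mod 256 = 226
Complement = 29

29


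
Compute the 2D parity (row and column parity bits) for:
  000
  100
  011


Row parities: 010
Column parities: 111

Row P: 010, Col P: 111, Corner: 1


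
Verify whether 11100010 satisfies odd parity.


Number of 1s: 4

No, parity error (4 ones)


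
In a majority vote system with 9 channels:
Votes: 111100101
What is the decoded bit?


Ones: 6 out of 9
Threshold: 5

1 (6/9 voted 1)


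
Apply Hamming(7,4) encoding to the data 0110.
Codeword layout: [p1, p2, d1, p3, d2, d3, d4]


Parity bits: p1=1, p2=1, p3=0

1100110


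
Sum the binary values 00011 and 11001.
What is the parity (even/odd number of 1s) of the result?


00011 = 3
11001 = 25
Sum = 28 = 11100
1s count = 3

odd parity (3 ones in 11100)


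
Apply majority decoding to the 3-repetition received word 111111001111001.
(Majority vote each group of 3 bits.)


Groups: 111, 111, 001, 111, 001
Majority votes: 11010

11010


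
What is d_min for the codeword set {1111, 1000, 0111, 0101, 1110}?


Comparing all pairs, minimum distance: 1
Can detect 0 errors, correct 0 errors

1


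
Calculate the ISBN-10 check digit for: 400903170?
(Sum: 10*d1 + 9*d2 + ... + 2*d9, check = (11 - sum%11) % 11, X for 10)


Weighted sum: 143
143 mod 11 = 0

Check digit: 0


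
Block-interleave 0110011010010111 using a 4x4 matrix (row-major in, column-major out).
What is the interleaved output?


Matrix:
  0110
  0110
  1001
  0111
Read columns: 0010110111010011

0010110111010011


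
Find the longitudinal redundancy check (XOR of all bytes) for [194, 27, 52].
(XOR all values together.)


XOR chain: 194 ^ 27 ^ 52 = 237

237


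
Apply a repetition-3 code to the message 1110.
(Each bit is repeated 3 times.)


Each bit -> 3 copies

111111111000


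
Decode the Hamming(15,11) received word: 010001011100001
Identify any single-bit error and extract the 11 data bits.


Syndrome = 0: no error detected

Data: 00101100001 (no errors)


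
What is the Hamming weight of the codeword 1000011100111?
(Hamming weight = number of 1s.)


Counting 1s in 1000011100111

7


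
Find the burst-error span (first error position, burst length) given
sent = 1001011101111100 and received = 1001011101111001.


XOR: 0000000000000101

Burst at position 13, length 3


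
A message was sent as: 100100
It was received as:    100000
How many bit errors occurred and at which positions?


XOR: 000100

1 error(s) at position(s): 3


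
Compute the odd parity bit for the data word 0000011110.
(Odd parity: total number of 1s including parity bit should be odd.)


Number of 1s in data: 4
Parity bit: 1

1


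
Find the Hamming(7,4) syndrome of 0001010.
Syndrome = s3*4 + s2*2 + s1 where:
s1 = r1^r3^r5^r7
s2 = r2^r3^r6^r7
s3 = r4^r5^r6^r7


s1=0, s2=1, s3=0

Syndrome = 2 (error at position 2)


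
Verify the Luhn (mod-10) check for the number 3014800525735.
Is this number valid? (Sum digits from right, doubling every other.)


Luhn sum = 42
42 mod 10 = 2

Invalid (Luhn sum mod 10 = 2)


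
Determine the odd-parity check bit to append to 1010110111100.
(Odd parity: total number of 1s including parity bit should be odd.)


Number of 1s in data: 8
Parity bit: 1

1


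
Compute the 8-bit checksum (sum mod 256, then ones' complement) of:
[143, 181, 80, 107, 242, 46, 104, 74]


Sum = 977 mod 256 = 209
Complement = 46

46


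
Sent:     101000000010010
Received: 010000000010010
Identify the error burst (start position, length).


XOR: 111000000000000

Burst at position 0, length 3


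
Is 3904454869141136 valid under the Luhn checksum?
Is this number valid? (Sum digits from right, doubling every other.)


Luhn sum = 81
81 mod 10 = 1

Invalid (Luhn sum mod 10 = 1)


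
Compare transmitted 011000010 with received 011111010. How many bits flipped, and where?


XOR: 000111000

3 error(s) at position(s): 3, 4, 5


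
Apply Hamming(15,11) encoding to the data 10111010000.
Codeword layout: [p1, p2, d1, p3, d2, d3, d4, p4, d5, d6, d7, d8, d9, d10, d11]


Parity bits: p1=0, p2=0, p3=0, p4=0

001001101010000


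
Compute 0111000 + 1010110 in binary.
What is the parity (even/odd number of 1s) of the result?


0111000 = 56
1010110 = 86
Sum = 142 = 10001110
1s count = 4

even parity (4 ones in 10001110)


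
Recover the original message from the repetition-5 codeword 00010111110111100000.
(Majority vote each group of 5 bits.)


Groups: 00010, 11111, 01111, 00000
Majority votes: 0110

0110


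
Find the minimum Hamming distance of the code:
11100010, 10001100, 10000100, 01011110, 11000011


Comparing all pairs, minimum distance: 1
Can detect 0 errors, correct 0 errors

1


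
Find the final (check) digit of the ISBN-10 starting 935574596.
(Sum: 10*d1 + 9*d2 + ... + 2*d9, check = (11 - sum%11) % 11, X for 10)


Weighted sum: 313
313 mod 11 = 5

Check digit: 6


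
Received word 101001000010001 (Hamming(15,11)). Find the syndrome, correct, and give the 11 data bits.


Syndrome = 0: no error detected

Data: 10100010001 (no errors)


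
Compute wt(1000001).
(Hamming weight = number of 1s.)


Counting 1s in 1000001

2


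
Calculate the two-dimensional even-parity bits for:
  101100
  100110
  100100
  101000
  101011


Row parities: 11000
Column parities: 101101

Row P: 11000, Col P: 101101, Corner: 0


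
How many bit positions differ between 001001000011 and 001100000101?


XOR: 000101000110
Count of 1s: 4

4


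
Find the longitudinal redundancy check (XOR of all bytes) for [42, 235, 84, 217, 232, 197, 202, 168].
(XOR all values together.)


XOR chain: 42 ^ 235 ^ 84 ^ 217 ^ 232 ^ 197 ^ 202 ^ 168 = 3

3


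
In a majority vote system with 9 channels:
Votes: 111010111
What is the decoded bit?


Ones: 7 out of 9
Threshold: 5

1 (7/9 voted 1)


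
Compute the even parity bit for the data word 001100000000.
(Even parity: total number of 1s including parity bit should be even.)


Number of 1s in data: 2
Parity bit: 0

0


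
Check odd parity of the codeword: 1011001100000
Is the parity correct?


Number of 1s: 5

Yes, parity is correct (5 ones)


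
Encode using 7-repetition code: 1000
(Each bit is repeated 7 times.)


Each bit -> 7 copies

1111111000000000000000000000


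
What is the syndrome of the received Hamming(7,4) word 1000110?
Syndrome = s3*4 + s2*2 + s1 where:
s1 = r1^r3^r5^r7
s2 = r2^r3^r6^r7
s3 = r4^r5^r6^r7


s1=0, s2=1, s3=0

Syndrome = 2 (error at position 2)


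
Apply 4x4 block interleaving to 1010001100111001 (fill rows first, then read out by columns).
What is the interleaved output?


Matrix:
  1010
  0011
  0011
  1001
Read columns: 1001000011100111

1001000011100111


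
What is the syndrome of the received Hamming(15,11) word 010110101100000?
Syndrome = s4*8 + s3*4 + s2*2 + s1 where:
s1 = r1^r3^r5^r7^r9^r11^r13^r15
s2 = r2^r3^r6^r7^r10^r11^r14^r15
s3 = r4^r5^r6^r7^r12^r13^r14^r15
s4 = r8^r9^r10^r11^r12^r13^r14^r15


s1=1, s2=1, s3=1, s4=0

Syndrome = 7 (error at position 7)


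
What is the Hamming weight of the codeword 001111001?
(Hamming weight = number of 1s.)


Counting 1s in 001111001

5


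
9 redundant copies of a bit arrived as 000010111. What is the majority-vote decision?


Ones: 4 out of 9
Threshold: 5

0 (4/9 voted 1)


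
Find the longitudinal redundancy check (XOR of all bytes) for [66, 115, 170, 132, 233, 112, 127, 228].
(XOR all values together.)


XOR chain: 66 ^ 115 ^ 170 ^ 132 ^ 233 ^ 112 ^ 127 ^ 228 = 29

29


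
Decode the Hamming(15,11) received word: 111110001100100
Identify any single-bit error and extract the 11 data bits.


Syndrome = 15: error at position 15

Data: 11001100101 (corrected bit 15)


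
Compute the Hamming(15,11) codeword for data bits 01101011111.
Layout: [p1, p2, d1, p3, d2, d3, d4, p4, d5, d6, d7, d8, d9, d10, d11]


Parity bits: p1=1, p2=0, p3=0, p4=0

100011001011111


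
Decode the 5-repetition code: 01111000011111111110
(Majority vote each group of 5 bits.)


Groups: 01111, 00001, 11111, 11110
Majority votes: 1011

1011


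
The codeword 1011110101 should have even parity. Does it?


Number of 1s: 7

No, parity error (7 ones)


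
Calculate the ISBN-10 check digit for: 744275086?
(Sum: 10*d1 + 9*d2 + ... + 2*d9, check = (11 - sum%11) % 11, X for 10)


Weighted sum: 255
255 mod 11 = 2

Check digit: 9


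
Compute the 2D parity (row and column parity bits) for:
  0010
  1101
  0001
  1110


Row parities: 1111
Column parities: 0000

Row P: 1111, Col P: 0000, Corner: 0


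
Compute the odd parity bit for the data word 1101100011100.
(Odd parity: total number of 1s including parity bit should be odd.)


Number of 1s in data: 7
Parity bit: 0

0


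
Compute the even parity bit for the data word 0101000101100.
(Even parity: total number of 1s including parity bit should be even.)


Number of 1s in data: 5
Parity bit: 1

1


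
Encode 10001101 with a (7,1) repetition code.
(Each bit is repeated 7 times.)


Each bit -> 7 copies

11111110000000000000000000001111111111111100000001111111


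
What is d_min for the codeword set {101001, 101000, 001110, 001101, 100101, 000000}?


Comparing all pairs, minimum distance: 1
Can detect 0 errors, correct 0 errors

1


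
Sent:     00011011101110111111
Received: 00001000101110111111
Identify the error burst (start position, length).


XOR: 00010011000000000000

Burst at position 3, length 5


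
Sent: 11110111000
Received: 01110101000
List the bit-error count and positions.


XOR: 10000010000

2 error(s) at position(s): 0, 6


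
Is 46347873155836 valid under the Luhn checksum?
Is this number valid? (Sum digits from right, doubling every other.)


Luhn sum = 73
73 mod 10 = 3

Invalid (Luhn sum mod 10 = 3)


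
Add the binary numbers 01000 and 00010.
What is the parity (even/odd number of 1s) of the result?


01000 = 8
00010 = 2
Sum = 10 = 1010
1s count = 2

even parity (2 ones in 1010)


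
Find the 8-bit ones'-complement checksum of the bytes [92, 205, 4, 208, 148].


Sum = 657 mod 256 = 145
Complement = 110

110


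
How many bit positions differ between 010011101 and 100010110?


XOR: 110001011
Count of 1s: 5

5


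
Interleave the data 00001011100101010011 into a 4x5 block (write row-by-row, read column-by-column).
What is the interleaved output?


Matrix:
  00001
  01110
  01010
  10011
Read columns: 00010110010001111001

00010110010001111001


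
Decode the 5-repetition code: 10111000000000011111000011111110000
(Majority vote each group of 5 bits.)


Groups: 10111, 00000, 00000, 11111, 00001, 11111, 10000
Majority votes: 1001010

1001010


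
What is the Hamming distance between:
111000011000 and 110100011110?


XOR: 001100000110
Count of 1s: 4

4


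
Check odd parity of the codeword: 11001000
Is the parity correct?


Number of 1s: 3

Yes, parity is correct (3 ones)


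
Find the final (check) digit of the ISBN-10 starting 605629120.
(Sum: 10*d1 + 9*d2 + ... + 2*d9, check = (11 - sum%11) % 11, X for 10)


Weighted sum: 209
209 mod 11 = 0

Check digit: 0


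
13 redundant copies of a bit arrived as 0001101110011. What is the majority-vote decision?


Ones: 7 out of 13
Threshold: 7

1 (7/13 voted 1)


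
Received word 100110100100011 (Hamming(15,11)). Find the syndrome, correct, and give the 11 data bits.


Syndrome = 12: error at position 12

Data: 01010101011 (corrected bit 12)


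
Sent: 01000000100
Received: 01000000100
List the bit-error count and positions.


XOR: 00000000000

0 errors (received matches sent)


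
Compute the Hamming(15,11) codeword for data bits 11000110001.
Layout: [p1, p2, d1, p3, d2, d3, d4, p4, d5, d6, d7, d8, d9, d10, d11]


Parity bits: p1=0, p2=0, p3=0, p4=1

001010010110001


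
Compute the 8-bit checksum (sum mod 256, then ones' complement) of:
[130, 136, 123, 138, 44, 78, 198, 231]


Sum = 1078 mod 256 = 54
Complement = 201

201


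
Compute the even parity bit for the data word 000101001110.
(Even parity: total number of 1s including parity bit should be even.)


Number of 1s in data: 5
Parity bit: 1

1


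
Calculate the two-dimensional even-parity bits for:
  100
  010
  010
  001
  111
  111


Row parities: 111111
Column parities: 101

Row P: 111111, Col P: 101, Corner: 0


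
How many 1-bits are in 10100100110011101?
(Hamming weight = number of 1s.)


Counting 1s in 10100100110011101

9


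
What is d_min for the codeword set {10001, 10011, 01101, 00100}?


Comparing all pairs, minimum distance: 1
Can detect 0 errors, correct 0 errors

1


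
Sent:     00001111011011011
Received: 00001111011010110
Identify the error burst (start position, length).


XOR: 00000000000001101

Burst at position 13, length 4


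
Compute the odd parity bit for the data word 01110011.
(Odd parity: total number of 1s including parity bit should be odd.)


Number of 1s in data: 5
Parity bit: 0

0


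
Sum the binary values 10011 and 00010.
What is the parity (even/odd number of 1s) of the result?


10011 = 19
00010 = 2
Sum = 21 = 10101
1s count = 3

odd parity (3 ones in 10101)


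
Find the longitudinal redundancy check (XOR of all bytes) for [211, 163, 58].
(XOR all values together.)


XOR chain: 211 ^ 163 ^ 58 = 74

74


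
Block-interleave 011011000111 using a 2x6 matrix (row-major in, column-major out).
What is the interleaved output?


Matrix:
  011011
  000111
Read columns: 001010011111

001010011111


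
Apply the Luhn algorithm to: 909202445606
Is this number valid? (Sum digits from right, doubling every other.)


Luhn sum = 47
47 mod 10 = 7

Invalid (Luhn sum mod 10 = 7)


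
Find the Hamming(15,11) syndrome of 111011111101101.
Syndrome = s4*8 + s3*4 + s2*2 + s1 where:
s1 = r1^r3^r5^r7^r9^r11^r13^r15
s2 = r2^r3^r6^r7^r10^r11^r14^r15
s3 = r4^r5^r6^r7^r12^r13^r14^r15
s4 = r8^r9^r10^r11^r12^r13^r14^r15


s1=1, s2=0, s3=0, s4=0

Syndrome = 1 (error at position 1)


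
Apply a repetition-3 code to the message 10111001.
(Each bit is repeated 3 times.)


Each bit -> 3 copies

111000111111111000000111


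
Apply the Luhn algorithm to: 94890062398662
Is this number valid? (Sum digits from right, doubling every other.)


Luhn sum = 67
67 mod 10 = 7

Invalid (Luhn sum mod 10 = 7)


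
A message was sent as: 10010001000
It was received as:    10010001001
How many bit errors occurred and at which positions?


XOR: 00000000001

1 error(s) at position(s): 10


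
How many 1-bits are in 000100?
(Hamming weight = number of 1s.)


Counting 1s in 000100

1


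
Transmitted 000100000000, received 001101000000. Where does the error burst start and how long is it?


XOR: 001001000000

Burst at position 2, length 4


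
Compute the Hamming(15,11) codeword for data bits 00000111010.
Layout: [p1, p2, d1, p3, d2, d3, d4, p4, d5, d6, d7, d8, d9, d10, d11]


Parity bits: p1=1, p2=1, p3=0, p4=0

110000000111010


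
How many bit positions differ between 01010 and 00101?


XOR: 01111
Count of 1s: 4

4


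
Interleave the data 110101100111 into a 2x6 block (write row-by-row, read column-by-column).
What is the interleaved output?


Matrix:
  110101
  100111
Read columns: 111000110111

111000110111


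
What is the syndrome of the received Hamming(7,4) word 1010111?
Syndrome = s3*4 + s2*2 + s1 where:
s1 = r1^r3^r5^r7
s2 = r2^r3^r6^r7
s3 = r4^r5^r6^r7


s1=0, s2=1, s3=1

Syndrome = 6 (error at position 6)


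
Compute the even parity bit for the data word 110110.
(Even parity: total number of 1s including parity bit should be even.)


Number of 1s in data: 4
Parity bit: 0

0


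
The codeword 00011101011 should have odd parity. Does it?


Number of 1s: 6

No, parity error (6 ones)


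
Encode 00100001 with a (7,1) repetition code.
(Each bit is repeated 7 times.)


Each bit -> 7 copies

00000000000000111111100000000000000000000000000001111111


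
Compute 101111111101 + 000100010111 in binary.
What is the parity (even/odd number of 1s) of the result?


101111111101 = 3069
000100010111 = 279
Sum = 3348 = 110100010100
1s count = 5

odd parity (5 ones in 110100010100)


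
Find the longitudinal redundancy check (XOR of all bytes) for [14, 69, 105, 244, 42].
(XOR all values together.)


XOR chain: 14 ^ 69 ^ 105 ^ 244 ^ 42 = 252

252


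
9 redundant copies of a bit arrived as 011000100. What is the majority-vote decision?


Ones: 3 out of 9
Threshold: 5

0 (3/9 voted 1)


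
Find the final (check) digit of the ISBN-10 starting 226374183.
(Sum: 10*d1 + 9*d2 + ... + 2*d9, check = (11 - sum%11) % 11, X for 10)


Weighted sum: 203
203 mod 11 = 5

Check digit: 6


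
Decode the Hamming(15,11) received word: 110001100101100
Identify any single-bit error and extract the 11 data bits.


Syndrome = 9: error at position 9

Data: 00111101100 (corrected bit 9)


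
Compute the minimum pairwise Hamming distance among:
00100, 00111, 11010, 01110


Comparing all pairs, minimum distance: 2
Can detect 1 errors, correct 0 errors

2


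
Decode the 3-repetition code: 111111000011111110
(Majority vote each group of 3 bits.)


Groups: 111, 111, 000, 011, 111, 110
Majority votes: 110111

110111


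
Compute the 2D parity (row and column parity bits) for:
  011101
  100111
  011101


Row parities: 000
Column parities: 100111

Row P: 000, Col P: 100111, Corner: 0


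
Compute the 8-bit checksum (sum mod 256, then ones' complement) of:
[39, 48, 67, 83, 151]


Sum = 388 mod 256 = 132
Complement = 123

123


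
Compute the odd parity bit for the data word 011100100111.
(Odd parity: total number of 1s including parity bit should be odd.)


Number of 1s in data: 7
Parity bit: 0

0


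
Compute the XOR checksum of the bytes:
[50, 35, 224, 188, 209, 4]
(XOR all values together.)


XOR chain: 50 ^ 35 ^ 224 ^ 188 ^ 209 ^ 4 = 152

152


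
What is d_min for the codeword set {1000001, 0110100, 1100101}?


Comparing all pairs, minimum distance: 2
Can detect 1 errors, correct 0 errors

2


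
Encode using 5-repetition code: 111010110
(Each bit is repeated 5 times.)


Each bit -> 5 copies

111111111111111000001111100000111111111100000


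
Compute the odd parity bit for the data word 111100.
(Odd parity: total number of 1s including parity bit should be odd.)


Number of 1s in data: 4
Parity bit: 1

1


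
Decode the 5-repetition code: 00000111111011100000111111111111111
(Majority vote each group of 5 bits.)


Groups: 00000, 11111, 10111, 00000, 11111, 11111, 11111
Majority votes: 0110111

0110111


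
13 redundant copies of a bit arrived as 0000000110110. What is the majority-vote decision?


Ones: 4 out of 13
Threshold: 7

0 (4/13 voted 1)


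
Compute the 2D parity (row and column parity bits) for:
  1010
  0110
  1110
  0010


Row parities: 0011
Column parities: 0000

Row P: 0011, Col P: 0000, Corner: 0


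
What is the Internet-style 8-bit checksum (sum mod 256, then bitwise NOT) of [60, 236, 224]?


Sum = 520 mod 256 = 8
Complement = 247

247


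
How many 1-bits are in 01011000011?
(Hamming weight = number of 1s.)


Counting 1s in 01011000011

5


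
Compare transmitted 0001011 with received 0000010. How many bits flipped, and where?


XOR: 0001001

2 error(s) at position(s): 3, 6


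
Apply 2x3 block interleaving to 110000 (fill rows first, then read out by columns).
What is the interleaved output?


Matrix:
  110
  000
Read columns: 101000

101000


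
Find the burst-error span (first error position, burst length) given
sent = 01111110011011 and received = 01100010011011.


XOR: 00011100000000

Burst at position 3, length 3


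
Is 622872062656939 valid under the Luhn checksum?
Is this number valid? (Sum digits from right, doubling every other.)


Luhn sum = 70
70 mod 10 = 0

Valid (Luhn sum mod 10 = 0)


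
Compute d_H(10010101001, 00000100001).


XOR: 10010001000
Count of 1s: 3

3


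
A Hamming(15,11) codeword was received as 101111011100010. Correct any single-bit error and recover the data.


Syndrome = 0: no error detected

Data: 11101100010 (no errors)


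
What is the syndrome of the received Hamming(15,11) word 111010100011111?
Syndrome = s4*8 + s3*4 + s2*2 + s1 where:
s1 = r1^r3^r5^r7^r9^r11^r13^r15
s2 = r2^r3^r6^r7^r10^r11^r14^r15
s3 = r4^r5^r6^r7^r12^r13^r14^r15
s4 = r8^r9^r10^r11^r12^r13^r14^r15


s1=1, s2=0, s3=0, s4=1

Syndrome = 9 (error at position 9)


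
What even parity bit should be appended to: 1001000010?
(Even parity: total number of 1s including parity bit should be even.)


Number of 1s in data: 3
Parity bit: 1

1


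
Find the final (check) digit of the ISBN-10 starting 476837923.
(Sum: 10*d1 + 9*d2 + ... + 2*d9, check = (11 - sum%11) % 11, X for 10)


Weighted sum: 308
308 mod 11 = 0

Check digit: 0


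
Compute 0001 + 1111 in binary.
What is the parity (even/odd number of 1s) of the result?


0001 = 1
1111 = 15
Sum = 16 = 10000
1s count = 1

odd parity (1 ones in 10000)


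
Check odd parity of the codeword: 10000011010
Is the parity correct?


Number of 1s: 4

No, parity error (4 ones)


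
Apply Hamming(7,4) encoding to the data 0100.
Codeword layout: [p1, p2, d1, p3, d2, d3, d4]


Parity bits: p1=1, p2=0, p3=1

1001100


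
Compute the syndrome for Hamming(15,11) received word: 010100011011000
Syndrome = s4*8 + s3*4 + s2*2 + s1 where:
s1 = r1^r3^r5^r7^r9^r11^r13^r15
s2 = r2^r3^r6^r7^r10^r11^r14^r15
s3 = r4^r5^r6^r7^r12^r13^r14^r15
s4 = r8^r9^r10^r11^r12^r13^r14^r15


s1=0, s2=0, s3=0, s4=0

Syndrome = 0 (no error)


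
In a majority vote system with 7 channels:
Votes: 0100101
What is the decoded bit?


Ones: 3 out of 7
Threshold: 4

0 (3/7 voted 1)


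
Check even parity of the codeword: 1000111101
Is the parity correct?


Number of 1s: 6

Yes, parity is correct (6 ones)


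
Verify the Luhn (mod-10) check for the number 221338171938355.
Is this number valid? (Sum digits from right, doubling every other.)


Luhn sum = 58
58 mod 10 = 8

Invalid (Luhn sum mod 10 = 8)


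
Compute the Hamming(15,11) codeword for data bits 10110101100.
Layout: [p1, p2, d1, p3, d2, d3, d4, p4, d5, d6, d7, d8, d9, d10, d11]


Parity bits: p1=1, p2=0, p3=0, p4=1

101001110101100


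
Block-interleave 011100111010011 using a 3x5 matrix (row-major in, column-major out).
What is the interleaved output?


Matrix:
  01110
  01110
  10011
Read columns: 001110110111001

001110110111001


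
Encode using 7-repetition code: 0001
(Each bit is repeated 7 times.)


Each bit -> 7 copies

0000000000000000000001111111


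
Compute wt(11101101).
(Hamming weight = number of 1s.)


Counting 1s in 11101101

6


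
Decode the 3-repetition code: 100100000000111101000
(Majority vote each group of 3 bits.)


Groups: 100, 100, 000, 000, 111, 101, 000
Majority votes: 0000110

0000110


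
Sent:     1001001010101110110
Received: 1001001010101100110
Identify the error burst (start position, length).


XOR: 0000000000000010000

Burst at position 14, length 1


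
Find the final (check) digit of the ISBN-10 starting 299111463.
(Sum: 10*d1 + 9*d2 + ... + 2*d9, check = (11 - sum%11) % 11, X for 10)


Weighted sum: 231
231 mod 11 = 0

Check digit: 0


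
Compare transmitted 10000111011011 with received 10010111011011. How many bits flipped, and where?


XOR: 00010000000000

1 error(s) at position(s): 3


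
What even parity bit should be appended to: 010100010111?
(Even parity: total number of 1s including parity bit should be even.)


Number of 1s in data: 6
Parity bit: 0

0


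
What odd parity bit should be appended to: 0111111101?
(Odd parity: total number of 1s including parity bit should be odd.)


Number of 1s in data: 8
Parity bit: 1

1


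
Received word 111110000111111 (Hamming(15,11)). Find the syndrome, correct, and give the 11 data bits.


Syndrome = 0: no error detected

Data: 11000111111 (no errors)


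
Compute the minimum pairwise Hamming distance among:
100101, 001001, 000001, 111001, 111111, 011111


Comparing all pairs, minimum distance: 1
Can detect 0 errors, correct 0 errors

1


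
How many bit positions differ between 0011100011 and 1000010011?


XOR: 1011110000
Count of 1s: 5

5


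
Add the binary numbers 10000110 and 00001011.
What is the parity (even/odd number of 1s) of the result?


10000110 = 134
00001011 = 11
Sum = 145 = 10010001
1s count = 3

odd parity (3 ones in 10010001)


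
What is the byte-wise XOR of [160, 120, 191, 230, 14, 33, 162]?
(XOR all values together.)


XOR chain: 160 ^ 120 ^ 191 ^ 230 ^ 14 ^ 33 ^ 162 = 12

12


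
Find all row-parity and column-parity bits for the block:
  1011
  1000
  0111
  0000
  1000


Row parities: 11101
Column parities: 1100

Row P: 11101, Col P: 1100, Corner: 0


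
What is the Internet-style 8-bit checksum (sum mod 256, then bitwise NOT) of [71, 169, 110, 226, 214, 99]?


Sum = 889 mod 256 = 121
Complement = 134

134


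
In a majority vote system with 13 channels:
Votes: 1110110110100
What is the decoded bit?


Ones: 8 out of 13
Threshold: 7

1 (8/13 voted 1)


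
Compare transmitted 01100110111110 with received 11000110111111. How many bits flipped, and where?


XOR: 10100000000001

3 error(s) at position(s): 0, 2, 13


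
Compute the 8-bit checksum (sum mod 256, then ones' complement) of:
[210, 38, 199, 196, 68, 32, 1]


Sum = 744 mod 256 = 232
Complement = 23

23


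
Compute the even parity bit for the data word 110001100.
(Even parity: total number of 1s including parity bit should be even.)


Number of 1s in data: 4
Parity bit: 0

0


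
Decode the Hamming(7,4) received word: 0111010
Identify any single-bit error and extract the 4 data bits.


Syndrome = 3: error at position 3

Data: 0010 (corrected bit 3)


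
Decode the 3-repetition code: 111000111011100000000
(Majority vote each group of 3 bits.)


Groups: 111, 000, 111, 011, 100, 000, 000
Majority votes: 1011000

1011000


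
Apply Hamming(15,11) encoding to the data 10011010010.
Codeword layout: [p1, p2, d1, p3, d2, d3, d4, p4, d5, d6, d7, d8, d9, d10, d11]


Parity bits: p1=0, p2=0, p3=0, p4=1

001000111010010
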